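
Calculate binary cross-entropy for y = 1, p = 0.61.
L = 0.4943

L = -1·log(0.61) - 0·log(0.39) = -log(0.61) = 0.4943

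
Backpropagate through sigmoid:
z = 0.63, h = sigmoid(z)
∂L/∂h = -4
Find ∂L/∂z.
∂L/∂z = -0.907

σ(0.63) = 0.6525
σ'(0.63) = σ(0.63)(1 - σ(0.63)) = 0.6525 × 0.3475 = 0.2267
∂L/∂z = ∂L/∂h · σ'(z) = -4 × 0.2267 = -0.907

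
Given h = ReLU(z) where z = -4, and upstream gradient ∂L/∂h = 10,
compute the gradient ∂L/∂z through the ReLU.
∂L/∂z = 0

h = ReLU(-4) = 0
Since z < 0: ∂h/∂z = 0
∂L/∂z = ∂L/∂h · ∂h/∂z = 10 × 0 = 0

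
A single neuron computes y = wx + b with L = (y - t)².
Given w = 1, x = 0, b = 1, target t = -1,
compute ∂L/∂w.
∂L/∂w = 0

y = wx + b = (1)(0) + 1 = 1
∂L/∂y = 2(y - t) = 2(1 - -1) = 4
∂y/∂w = x = 0
∂L/∂w = ∂L/∂y · ∂y/∂w = 4 × 0 = 0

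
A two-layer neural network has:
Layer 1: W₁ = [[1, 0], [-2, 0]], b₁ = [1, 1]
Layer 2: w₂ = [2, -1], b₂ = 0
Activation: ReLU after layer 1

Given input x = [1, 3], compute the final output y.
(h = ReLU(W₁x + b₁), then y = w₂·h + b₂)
y = 4

Layer 1 pre-activation: z₁ = [2, -1]
After ReLU: h = [2, 0]
Layer 2 output: y = 2×2 + -1×0 + 0 = 4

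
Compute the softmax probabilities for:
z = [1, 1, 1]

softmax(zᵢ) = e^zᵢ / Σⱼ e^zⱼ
p = [0.3333, 0.3333, 0.3333]

exp(z) = [2.718, 2.718, 2.718]
Sum = 8.155
p = [0.3333, 0.3333, 0.3333]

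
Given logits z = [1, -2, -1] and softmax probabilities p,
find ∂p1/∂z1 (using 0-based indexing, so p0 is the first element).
∂p1/∂z1 = 0.04025

p = softmax(z) = [0.8438, 0.04201, 0.1142]
p1 = 0.04201

∂p1/∂z1 = p1(1 - p1) = 0.04201 × (1 - 0.04201) = 0.04025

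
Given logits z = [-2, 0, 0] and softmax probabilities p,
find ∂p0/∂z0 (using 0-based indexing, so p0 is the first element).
∂p0/∂z0 = 0.05936

p = softmax(z) = [0.06338, 0.4683, 0.4683]
p0 = 0.06338

∂p0/∂z0 = p0(1 - p0) = 0.06338 × (1 - 0.06338) = 0.05936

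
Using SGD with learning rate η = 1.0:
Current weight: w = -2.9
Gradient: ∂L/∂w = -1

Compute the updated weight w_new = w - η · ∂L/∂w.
w_new = -1.9

w_new = w - η·∂L/∂w = -2.9 - 1.0×(-1) = -2.9 - (-1) = -1.9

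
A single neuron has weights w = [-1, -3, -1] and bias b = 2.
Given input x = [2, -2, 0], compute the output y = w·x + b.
y = 6

y = (-1)(2) + (-3)(-2) + (-1)(0) + 2 = 6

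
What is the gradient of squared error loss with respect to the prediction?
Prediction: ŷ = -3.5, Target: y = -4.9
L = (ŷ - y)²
∂L/∂ŷ = 2.8

∂L/∂ŷ = 2(ŷ - y) = 2(-3.5 - -4.9) = 2(1.4) = 2.8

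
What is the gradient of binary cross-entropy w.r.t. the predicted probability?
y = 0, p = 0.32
∂L/∂p = 1.471

∂L/∂p = -y/p + (1-y)/(1-p) = 0 + 1/0.68 = 1.471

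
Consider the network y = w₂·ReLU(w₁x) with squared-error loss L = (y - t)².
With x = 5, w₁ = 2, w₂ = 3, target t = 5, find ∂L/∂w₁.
∂L/∂w₁ = 750

Forward pass:
z = w₁x = 2×5 = 10
h = ReLU(10) = 10
y = w₂h = 3×10 = 30

Backward pass:
∂L/∂y = 2(y - t) = 2(30 - 5) = 50
∂y/∂h = w₂ = 3
∂h/∂z = 1 (ReLU derivative)
∂z/∂w₁ = x = 5

∂L/∂w₁ = 50 × 3 × 1 × 5 = 750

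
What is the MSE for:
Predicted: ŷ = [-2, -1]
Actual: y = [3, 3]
MSE = 20.5

MSE = (1/2)((-2-3)² + (-1-3)²) = (1/2)(25 + 16) = 20.5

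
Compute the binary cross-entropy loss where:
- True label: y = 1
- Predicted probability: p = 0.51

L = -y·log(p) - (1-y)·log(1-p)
L = 0.6733

L = -1·log(0.51) - 0·log(0.49) = -log(0.51) = 0.6733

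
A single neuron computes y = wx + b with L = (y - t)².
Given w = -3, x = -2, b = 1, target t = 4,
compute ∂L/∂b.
∂L/∂b = 6

y = wx + b = (-3)(-2) + 1 = 7
∂L/∂y = 2(y - t) = 2(7 - 4) = 6
∂y/∂b = 1
∂L/∂b = ∂L/∂y · ∂y/∂b = 6 × 1 = 6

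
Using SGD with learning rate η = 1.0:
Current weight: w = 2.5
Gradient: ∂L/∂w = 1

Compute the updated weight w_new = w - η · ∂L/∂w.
w_new = 1.5

w_new = w - η·∂L/∂w = 2.5 - 1.0×(1) = 2.5 - (1) = 1.5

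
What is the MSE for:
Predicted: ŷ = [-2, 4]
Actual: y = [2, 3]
MSE = 8.5

MSE = (1/2)((-2-2)² + (4-3)²) = (1/2)(16 + 1) = 8.5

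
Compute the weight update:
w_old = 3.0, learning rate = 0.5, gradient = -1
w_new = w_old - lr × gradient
w_new = 3.5

w_new = w - η·∂L/∂w = 3.0 - 0.5×(-1) = 3.0 - (-0.5) = 3.5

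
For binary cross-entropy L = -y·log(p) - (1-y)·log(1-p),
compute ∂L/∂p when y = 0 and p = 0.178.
∂L/∂p = 1.217

∂L/∂p = -y/p + (1-y)/(1-p) = 0 + 1/0.822 = 1.217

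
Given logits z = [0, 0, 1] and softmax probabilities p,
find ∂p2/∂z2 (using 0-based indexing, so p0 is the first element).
∂p2/∂z2 = 0.2442

p = softmax(z) = [0.2119, 0.2119, 0.5761]
p2 = 0.5761

∂p2/∂z2 = p2(1 - p2) = 0.5761 × (1 - 0.5761) = 0.2442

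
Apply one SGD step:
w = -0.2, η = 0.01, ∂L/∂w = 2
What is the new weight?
w_new = -0.22

w_new = w - η·∂L/∂w = -0.2 - 0.01×(2) = -0.2 - (0.02) = -0.22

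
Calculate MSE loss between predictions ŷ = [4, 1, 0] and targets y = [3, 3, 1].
MSE = 2

MSE = (1/3)((4-3)² + (1-3)² + (0-1)²) = (1/3)(1 + 4 + 1) = 2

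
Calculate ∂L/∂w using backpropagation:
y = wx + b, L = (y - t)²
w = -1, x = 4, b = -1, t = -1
∂L/∂w = -32

y = wx + b = (-1)(4) + -1 = -5
∂L/∂y = 2(y - t) = 2(-5 - -1) = -8
∂y/∂w = x = 4
∂L/∂w = ∂L/∂y · ∂y/∂w = -8 × 4 = -32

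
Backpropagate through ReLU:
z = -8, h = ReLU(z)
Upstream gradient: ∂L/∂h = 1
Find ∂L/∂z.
∂L/∂z = 0

h = ReLU(-8) = 0
Since z < 0: ∂h/∂z = 0
∂L/∂z = ∂L/∂h · ∂h/∂z = 1 × 0 = 0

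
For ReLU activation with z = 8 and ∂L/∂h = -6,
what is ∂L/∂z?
∂L/∂z = -6

h = ReLU(8) = 8
Since z > 0: ∂h/∂z = 1
∂L/∂z = ∂L/∂h · ∂h/∂z = -6 × 1 = -6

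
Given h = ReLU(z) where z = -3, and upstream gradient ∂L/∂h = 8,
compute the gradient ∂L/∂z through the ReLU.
∂L/∂z = 0

h = ReLU(-3) = 0
Since z < 0: ∂h/∂z = 0
∂L/∂z = ∂L/∂h · ∂h/∂z = 8 × 0 = 0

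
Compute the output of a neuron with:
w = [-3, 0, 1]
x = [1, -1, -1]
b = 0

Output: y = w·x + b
y = -4

y = (-3)(1) + (0)(-1) + (1)(-1) + 0 = -4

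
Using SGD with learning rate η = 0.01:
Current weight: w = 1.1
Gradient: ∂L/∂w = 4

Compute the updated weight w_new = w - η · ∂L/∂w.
w_new = 1.06

w_new = w - η·∂L/∂w = 1.1 - 0.01×(4) = 1.1 - (0.04) = 1.06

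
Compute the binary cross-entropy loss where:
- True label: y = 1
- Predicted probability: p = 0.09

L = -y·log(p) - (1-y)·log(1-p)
L = 2.408

L = -1·log(0.09) - 0·log(0.91) = -log(0.09) = 2.408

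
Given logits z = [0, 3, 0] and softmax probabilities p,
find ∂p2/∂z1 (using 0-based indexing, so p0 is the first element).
∂p2/∂z1 = -0.04118

p = softmax(z) = [0.04528, 0.9094, 0.04528]
p2 = 0.04528, p1 = 0.9094

∂p2/∂z1 = -p2 × p1 = -0.04528 × 0.9094 = -0.04118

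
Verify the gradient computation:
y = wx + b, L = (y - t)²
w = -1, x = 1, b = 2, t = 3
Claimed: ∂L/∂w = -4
Correct

y = (-1)(1) + 2 = 1
∂L/∂y = 2(y - t) = 2(1 - 3) = -4
∂y/∂w = x = 1
∂L/∂w = -4 × 1 = -4

Claimed value: -4
Correct: The correct gradient is -4.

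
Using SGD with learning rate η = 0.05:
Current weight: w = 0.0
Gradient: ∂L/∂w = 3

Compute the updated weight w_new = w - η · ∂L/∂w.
w_new = -0.15

w_new = w - η·∂L/∂w = 0.0 - 0.05×(3) = 0.0 - (0.15) = -0.15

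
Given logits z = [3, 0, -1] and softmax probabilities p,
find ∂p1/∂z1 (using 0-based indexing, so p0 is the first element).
∂p1/∂z1 = 0.04444

p = softmax(z) = [0.9362, 0.04661, 0.01715]
p1 = 0.04661

∂p1/∂z1 = p1(1 - p1) = 0.04661 × (1 - 0.04661) = 0.04444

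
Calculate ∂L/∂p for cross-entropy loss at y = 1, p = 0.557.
∂L/∂p = -1.795

∂L/∂p = -y/p + (1-y)/(1-p) = -1/0.557 + 0 = -1.795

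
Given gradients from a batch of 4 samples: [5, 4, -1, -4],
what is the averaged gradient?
Average gradient = 1

Average = (1/4)(5 + 4 + -1 + -4) = 4/4 = 1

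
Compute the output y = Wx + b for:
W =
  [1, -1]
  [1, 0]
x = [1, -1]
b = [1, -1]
y = [3, 0]

Wx = [1×1 + -1×-1, 1×1 + 0×-1]
   = [2, 1]
y = Wx + b = [2 + 1, 1 + -1] = [3, 0]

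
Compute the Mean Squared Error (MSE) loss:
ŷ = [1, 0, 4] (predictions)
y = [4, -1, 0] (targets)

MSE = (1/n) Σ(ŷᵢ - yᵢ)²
MSE = 8.667

MSE = (1/3)((1-4)² + (0--1)² + (4-0)²) = (1/3)(9 + 1 + 16) = 8.667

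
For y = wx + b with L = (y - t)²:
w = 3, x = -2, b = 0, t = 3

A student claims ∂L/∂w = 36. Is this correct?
Correct

y = (3)(-2) + 0 = -6
∂L/∂y = 2(y - t) = 2(-6 - 3) = -18
∂y/∂w = x = -2
∂L/∂w = -18 × -2 = 36

Claimed value: 36
Correct: The correct gradient is 36.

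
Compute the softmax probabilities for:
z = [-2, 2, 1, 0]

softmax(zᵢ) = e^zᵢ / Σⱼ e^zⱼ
p = [0.012, 0.6572, 0.2418, 0.0889]

exp(z) = [0.1353, 7.389, 2.718, 1]
Sum = 11.24
p = [0.012, 0.6572, 0.2418, 0.0889]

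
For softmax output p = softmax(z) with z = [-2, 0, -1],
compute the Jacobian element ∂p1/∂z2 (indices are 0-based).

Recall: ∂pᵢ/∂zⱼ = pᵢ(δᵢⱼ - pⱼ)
∂p1/∂z2 = -0.1628

p = softmax(z) = [0.09003, 0.6652, 0.2447]
p1 = 0.6652, p2 = 0.2447

∂p1/∂z2 = -p1 × p2 = -0.6652 × 0.2447 = -0.1628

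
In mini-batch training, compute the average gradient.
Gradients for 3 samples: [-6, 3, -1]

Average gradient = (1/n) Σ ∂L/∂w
Average gradient = -1.333

Average = (1/3)(-6 + 3 + -1) = -4/3 = -1.333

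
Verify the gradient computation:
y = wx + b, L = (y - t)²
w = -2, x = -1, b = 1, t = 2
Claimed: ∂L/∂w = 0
Incorrect

y = (-2)(-1) + 1 = 3
∂L/∂y = 2(y - t) = 2(3 - 2) = 2
∂y/∂w = x = -1
∂L/∂w = 2 × -1 = -2

Claimed value: 0
Incorrect: The correct gradient is -2.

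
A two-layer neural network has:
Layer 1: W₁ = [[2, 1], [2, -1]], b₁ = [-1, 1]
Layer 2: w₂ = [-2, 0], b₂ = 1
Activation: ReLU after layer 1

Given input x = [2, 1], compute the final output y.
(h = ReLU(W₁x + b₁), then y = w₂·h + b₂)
y = -7

Layer 1 pre-activation: z₁ = [4, 4]
After ReLU: h = [4, 4]
Layer 2 output: y = -2×4 + 0×4 + 1 = -7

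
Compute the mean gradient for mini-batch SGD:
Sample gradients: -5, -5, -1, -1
Average gradient = -3

Average = (1/4)(-5 + -5 + -1 + -1) = -12/4 = -3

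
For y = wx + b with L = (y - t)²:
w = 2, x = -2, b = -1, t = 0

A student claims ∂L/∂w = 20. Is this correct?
Correct

y = (2)(-2) + -1 = -5
∂L/∂y = 2(y - t) = 2(-5 - 0) = -10
∂y/∂w = x = -2
∂L/∂w = -10 × -2 = 20

Claimed value: 20
Correct: The correct gradient is 20.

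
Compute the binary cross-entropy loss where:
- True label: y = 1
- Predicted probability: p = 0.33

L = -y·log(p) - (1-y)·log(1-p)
L = 1.109

L = -1·log(0.33) - 0·log(0.67) = -log(0.33) = 1.109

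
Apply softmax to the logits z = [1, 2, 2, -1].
p = [0.1522, 0.4136, 0.4136, 0.0206]

exp(z) = [2.718, 7.389, 7.389, 0.3679]
Sum = 17.86
p = [0.1522, 0.4136, 0.4136, 0.0206]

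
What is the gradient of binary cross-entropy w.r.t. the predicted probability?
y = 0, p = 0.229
∂L/∂p = 1.297

∂L/∂p = -y/p + (1-y)/(1-p) = 0 + 1/0.771 = 1.297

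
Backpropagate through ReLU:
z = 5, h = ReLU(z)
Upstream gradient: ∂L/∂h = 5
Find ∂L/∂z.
∂L/∂z = 5

h = ReLU(5) = 5
Since z > 0: ∂h/∂z = 1
∂L/∂z = ∂L/∂h · ∂h/∂z = 5 × 1 = 5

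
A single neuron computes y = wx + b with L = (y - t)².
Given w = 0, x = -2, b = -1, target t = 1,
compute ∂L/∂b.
∂L/∂b = -4

y = wx + b = (0)(-2) + -1 = -1
∂L/∂y = 2(y - t) = 2(-1 - 1) = -4
∂y/∂b = 1
∂L/∂b = ∂L/∂y · ∂y/∂b = -4 × 1 = -4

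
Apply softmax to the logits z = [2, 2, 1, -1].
p = [0.4136, 0.4136, 0.1522, 0.0206]

exp(z) = [7.389, 7.389, 2.718, 0.3679]
Sum = 17.86
p = [0.4136, 0.4136, 0.1522, 0.0206]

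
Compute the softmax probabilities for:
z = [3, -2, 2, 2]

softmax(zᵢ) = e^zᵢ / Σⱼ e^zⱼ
p = [0.5739, 0.0039, 0.2111, 0.2111]

exp(z) = [20.09, 0.1353, 7.389, 7.389]
Sum = 35
p = [0.5739, 0.0039, 0.2111, 0.2111]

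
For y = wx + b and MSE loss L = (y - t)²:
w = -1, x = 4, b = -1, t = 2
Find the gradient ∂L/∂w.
∂L/∂w = -56

y = wx + b = (-1)(4) + -1 = -5
∂L/∂y = 2(y - t) = 2(-5 - 2) = -14
∂y/∂w = x = 4
∂L/∂w = ∂L/∂y · ∂y/∂w = -14 × 4 = -56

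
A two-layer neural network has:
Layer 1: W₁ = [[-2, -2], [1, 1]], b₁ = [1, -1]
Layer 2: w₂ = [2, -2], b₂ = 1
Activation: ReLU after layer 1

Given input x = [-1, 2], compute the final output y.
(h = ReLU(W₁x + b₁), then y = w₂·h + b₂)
y = 1

Layer 1 pre-activation: z₁ = [-1, 0]
After ReLU: h = [0, 0]
Layer 2 output: y = 2×0 + -2×0 + 1 = 1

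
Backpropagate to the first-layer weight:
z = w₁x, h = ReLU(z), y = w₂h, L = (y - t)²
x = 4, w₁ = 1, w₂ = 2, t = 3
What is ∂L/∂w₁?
∂L/∂w₁ = 80

Forward pass:
z = w₁x = 1×4 = 4
h = ReLU(4) = 4
y = w₂h = 2×4 = 8

Backward pass:
∂L/∂y = 2(y - t) = 2(8 - 3) = 10
∂y/∂h = w₂ = 2
∂h/∂z = 1 (ReLU derivative)
∂z/∂w₁ = x = 4

∂L/∂w₁ = 10 × 2 × 1 × 4 = 80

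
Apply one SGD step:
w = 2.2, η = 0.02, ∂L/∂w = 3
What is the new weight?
w_new = 2.14

w_new = w - η·∂L/∂w = 2.2 - 0.02×(3) = 2.2 - (0.06) = 2.14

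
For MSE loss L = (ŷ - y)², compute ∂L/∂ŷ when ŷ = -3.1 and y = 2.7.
∂L/∂ŷ = -11.6

∂L/∂ŷ = 2(ŷ - y) = 2(-3.1 - 2.7) = 2(-5.8) = -11.6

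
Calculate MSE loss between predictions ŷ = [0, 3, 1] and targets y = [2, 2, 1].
MSE = 1.667

MSE = (1/3)((0-2)² + (3-2)² + (1-1)²) = (1/3)(4 + 1 + 0) = 1.667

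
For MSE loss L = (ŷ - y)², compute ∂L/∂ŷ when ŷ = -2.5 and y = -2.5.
∂L/∂ŷ = 0.0

∂L/∂ŷ = 2(ŷ - y) = 2(-2.5 - -2.5) = 2(0.0) = 0.0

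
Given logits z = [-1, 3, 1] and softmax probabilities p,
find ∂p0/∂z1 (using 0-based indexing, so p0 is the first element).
∂p0/∂z1 = -0.01376

p = softmax(z) = [0.01588, 0.8668, 0.1173]
p0 = 0.01588, p1 = 0.8668

∂p0/∂z1 = -p0 × p1 = -0.01588 × 0.8668 = -0.01376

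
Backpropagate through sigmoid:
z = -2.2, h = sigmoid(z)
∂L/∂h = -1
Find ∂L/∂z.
∂L/∂z = -0.0898

σ(-2.2) = 0.09975
σ'(-2.2) = σ(-2.2)(1 - σ(-2.2)) = 0.09975 × 0.9002 = 0.0898
∂L/∂z = ∂L/∂h · σ'(z) = -1 × 0.0898 = -0.0898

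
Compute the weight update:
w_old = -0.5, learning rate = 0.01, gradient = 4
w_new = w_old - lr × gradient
w_new = -0.54

w_new = w - η·∂L/∂w = -0.5 - 0.01×(4) = -0.5 - (0.04) = -0.54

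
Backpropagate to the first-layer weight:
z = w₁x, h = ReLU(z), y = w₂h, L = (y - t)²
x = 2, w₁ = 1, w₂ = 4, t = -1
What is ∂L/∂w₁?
∂L/∂w₁ = 144

Forward pass:
z = w₁x = 1×2 = 2
h = ReLU(2) = 2
y = w₂h = 4×2 = 8

Backward pass:
∂L/∂y = 2(y - t) = 2(8 - -1) = 18
∂y/∂h = w₂ = 4
∂h/∂z = 1 (ReLU derivative)
∂z/∂w₁ = x = 2

∂L/∂w₁ = 18 × 4 × 1 × 2 = 144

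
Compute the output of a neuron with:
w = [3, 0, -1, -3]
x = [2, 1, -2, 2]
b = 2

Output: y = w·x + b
y = 4

y = (3)(2) + (0)(1) + (-1)(-2) + (-3)(2) + 2 = 4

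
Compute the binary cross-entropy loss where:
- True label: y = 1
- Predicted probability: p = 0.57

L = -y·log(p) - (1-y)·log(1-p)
L = 0.5621

L = -1·log(0.57) - 0·log(0.43) = -log(0.57) = 0.5621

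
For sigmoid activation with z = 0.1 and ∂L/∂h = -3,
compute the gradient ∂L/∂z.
∂L/∂z = -0.7481

σ(0.1) = 0.525
σ'(0.1) = σ(0.1)(1 - σ(0.1)) = 0.525 × 0.475 = 0.2494
∂L/∂z = ∂L/∂h · σ'(z) = -3 × 0.2494 = -0.7481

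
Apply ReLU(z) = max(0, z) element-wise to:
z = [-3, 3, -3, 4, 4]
h = [0, 3, 0, 4, 4]

ReLU applied element-wise: max(0,-3)=0, max(0,3)=3, max(0,-3)=0, max(0,4)=4, max(0,4)=4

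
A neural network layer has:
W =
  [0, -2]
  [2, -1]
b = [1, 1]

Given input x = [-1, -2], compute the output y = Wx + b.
y = [5, 1]

Wx = [0×-1 + -2×-2, 2×-1 + -1×-2]
   = [4, 0]
y = Wx + b = [4 + 1, 0 + 1] = [5, 1]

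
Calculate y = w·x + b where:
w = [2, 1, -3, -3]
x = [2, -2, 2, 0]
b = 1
y = -3

y = (2)(2) + (1)(-2) + (-3)(2) + (-3)(0) + 1 = -3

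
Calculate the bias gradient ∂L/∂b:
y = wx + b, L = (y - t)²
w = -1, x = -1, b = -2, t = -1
∂L/∂b = 0

y = wx + b = (-1)(-1) + -2 = -1
∂L/∂y = 2(y - t) = 2(-1 - -1) = 0
∂y/∂b = 1
∂L/∂b = ∂L/∂y · ∂y/∂b = 0 × 1 = 0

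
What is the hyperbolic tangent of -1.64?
-0.9275

tanh(-1.64) = (e^(-1.64) - e^(1.64))/(e^(-1.64) + e^(1.64)) = -0.9275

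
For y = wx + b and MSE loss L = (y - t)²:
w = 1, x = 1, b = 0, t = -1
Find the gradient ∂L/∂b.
∂L/∂b = 4

y = wx + b = (1)(1) + 0 = 1
∂L/∂y = 2(y - t) = 2(1 - -1) = 4
∂y/∂b = 1
∂L/∂b = ∂L/∂y · ∂y/∂b = 4 × 1 = 4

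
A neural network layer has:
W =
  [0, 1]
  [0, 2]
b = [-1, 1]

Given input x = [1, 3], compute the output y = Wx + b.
y = [2, 7]

Wx = [0×1 + 1×3, 0×1 + 2×3]
   = [3, 6]
y = Wx + b = [3 + -1, 6 + 1] = [2, 7]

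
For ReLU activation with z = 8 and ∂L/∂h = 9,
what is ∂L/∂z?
∂L/∂z = 9

h = ReLU(8) = 8
Since z > 0: ∂h/∂z = 1
∂L/∂z = ∂L/∂h · ∂h/∂z = 9 × 1 = 9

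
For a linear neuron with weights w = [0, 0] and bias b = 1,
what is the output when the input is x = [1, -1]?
y = 1

y = (0)(1) + (0)(-1) + 1 = 1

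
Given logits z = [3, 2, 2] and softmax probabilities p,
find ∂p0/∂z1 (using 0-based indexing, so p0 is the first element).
∂p0/∂z1 = -0.1221

p = softmax(z) = [0.5761, 0.2119, 0.2119]
p0 = 0.5761, p1 = 0.2119

∂p0/∂z1 = -p0 × p1 = -0.5761 × 0.2119 = -0.1221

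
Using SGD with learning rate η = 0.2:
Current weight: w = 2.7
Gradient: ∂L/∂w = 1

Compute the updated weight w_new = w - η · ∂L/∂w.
w_new = 2.5

w_new = w - η·∂L/∂w = 2.7 - 0.2×(1) = 2.7 - (0.2) = 2.5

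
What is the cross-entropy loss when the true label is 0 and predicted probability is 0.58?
L = 0.8675

L = -0·log(0.58) - 1·log(0.42) = -log(0.42) = 0.8675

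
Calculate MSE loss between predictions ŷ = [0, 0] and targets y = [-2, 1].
MSE = 2.5

MSE = (1/2)((0--2)² + (0-1)²) = (1/2)(4 + 1) = 2.5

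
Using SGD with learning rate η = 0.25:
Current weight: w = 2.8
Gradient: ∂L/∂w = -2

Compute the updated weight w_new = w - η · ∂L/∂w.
w_new = 3.3

w_new = w - η·∂L/∂w = 2.8 - 0.25×(-2) = 2.8 - (-0.5) = 3.3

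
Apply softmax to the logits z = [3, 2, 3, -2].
p = [0.4211, 0.1549, 0.4211, 0.0028]

exp(z) = [20.09, 7.389, 20.09, 0.1353]
Sum = 47.7
p = [0.4211, 0.1549, 0.4211, 0.0028]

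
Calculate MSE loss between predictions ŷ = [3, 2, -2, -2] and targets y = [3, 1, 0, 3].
MSE = 7.5

MSE = (1/4)((3-3)² + (2-1)² + (-2-0)² + (-2-3)²) = (1/4)(0 + 1 + 4 + 25) = 7.5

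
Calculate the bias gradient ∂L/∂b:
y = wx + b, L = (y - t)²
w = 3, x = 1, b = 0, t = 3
∂L/∂b = 0

y = wx + b = (3)(1) + 0 = 3
∂L/∂y = 2(y - t) = 2(3 - 3) = 0
∂y/∂b = 1
∂L/∂b = ∂L/∂y · ∂y/∂b = 0 × 1 = 0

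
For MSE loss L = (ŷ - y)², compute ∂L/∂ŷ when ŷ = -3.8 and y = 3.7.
∂L/∂ŷ = -15.0

∂L/∂ŷ = 2(ŷ - y) = 2(-3.8 - 3.7) = 2(-7.5) = -15.0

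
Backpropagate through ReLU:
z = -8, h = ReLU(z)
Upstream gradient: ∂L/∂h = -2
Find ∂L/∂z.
∂L/∂z = 0

h = ReLU(-8) = 0
Since z < 0: ∂h/∂z = 0
∂L/∂z = ∂L/∂h · ∂h/∂z = -2 × 0 = 0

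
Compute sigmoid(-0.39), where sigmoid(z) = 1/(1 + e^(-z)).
0.4037

sigmoid(-0.39) = 1/(1 + e^(0.39)) = 1/(1 + 1.477) = 0.4037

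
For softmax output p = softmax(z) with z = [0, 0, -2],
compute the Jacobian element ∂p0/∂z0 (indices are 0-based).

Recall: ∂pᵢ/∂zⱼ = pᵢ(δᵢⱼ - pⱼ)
∂p0/∂z0 = 0.249

p = softmax(z) = [0.4683, 0.4683, 0.06338]
p0 = 0.4683

∂p0/∂z0 = p0(1 - p0) = 0.4683 × (1 - 0.4683) = 0.249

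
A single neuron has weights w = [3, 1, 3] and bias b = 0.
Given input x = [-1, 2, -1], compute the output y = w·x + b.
y = -4

y = (3)(-1) + (1)(2) + (3)(-1) + 0 = -4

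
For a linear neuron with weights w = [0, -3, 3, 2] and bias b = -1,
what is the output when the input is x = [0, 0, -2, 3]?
y = -1

y = (0)(0) + (-3)(0) + (3)(-2) + (2)(3) + -1 = -1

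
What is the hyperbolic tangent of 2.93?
0.9943

tanh(2.93) = (e^(2.93) - e^(-2.93))/(e^(2.93) + e^(-2.93)) = 0.9943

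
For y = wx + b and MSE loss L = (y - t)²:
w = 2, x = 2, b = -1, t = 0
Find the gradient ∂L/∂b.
∂L/∂b = 6

y = wx + b = (2)(2) + -1 = 3
∂L/∂y = 2(y - t) = 2(3 - 0) = 6
∂y/∂b = 1
∂L/∂b = ∂L/∂y · ∂y/∂b = 6 × 1 = 6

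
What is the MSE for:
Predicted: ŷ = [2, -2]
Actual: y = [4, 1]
MSE = 6.5

MSE = (1/2)((2-4)² + (-2-1)²) = (1/2)(4 + 9) = 6.5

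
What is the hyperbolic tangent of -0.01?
-0.01

tanh(-0.01) = (e^(-0.01) - e^(0.01))/(e^(-0.01) + e^(0.01)) = -0.01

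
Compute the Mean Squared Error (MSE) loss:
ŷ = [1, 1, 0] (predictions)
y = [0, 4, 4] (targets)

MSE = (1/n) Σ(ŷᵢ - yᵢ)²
MSE = 8.667

MSE = (1/3)((1-0)² + (1-4)² + (0-4)²) = (1/3)(1 + 9 + 16) = 8.667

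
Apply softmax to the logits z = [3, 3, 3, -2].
p = [0.3326, 0.3326, 0.3326, 0.0022]

exp(z) = [20.09, 20.09, 20.09, 0.1353]
Sum = 60.39
p = [0.3326, 0.3326, 0.3326, 0.0022]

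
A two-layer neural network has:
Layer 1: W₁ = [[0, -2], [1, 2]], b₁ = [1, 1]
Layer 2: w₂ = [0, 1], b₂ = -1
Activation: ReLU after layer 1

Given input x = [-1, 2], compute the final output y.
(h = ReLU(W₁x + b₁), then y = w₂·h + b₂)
y = 3

Layer 1 pre-activation: z₁ = [-3, 4]
After ReLU: h = [0, 4]
Layer 2 output: y = 0×0 + 1×4 + -1 = 3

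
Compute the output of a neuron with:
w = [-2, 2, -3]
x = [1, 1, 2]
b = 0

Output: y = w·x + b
y = -6

y = (-2)(1) + (2)(1) + (-3)(2) + 0 = -6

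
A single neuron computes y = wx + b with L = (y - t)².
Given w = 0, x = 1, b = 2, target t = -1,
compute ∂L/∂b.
∂L/∂b = 6

y = wx + b = (0)(1) + 2 = 2
∂L/∂y = 2(y - t) = 2(2 - -1) = 6
∂y/∂b = 1
∂L/∂b = ∂L/∂y · ∂y/∂b = 6 × 1 = 6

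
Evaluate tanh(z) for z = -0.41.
-0.3885

tanh(-0.41) = (e^(-0.41) - e^(0.41))/(e^(-0.41) + e^(0.41)) = -0.3885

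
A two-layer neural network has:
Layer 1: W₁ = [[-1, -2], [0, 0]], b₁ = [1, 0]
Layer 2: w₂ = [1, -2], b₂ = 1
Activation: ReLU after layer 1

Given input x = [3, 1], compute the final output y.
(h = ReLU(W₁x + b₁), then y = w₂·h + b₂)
y = 1

Layer 1 pre-activation: z₁ = [-4, 0]
After ReLU: h = [0, 0]
Layer 2 output: y = 1×0 + -2×0 + 1 = 1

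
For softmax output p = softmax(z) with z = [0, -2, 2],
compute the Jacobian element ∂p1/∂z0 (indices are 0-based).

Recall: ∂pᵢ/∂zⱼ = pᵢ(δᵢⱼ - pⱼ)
∂p1/∂z0 = -0.001862

p = softmax(z) = [0.1173, 0.01588, 0.8668]
p1 = 0.01588, p0 = 0.1173

∂p1/∂z0 = -p1 × p0 = -0.01588 × 0.1173 = -0.001862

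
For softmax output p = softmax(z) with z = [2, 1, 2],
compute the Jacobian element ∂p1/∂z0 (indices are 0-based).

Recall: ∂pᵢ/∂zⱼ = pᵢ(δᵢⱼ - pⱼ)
∂p1/∂z0 = -0.06561

p = softmax(z) = [0.4223, 0.1554, 0.4223]
p1 = 0.1554, p0 = 0.4223

∂p1/∂z0 = -p1 × p0 = -0.1554 × 0.4223 = -0.06561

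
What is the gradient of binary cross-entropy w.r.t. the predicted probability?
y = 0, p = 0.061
∂L/∂p = 1.065

∂L/∂p = -y/p + (1-y)/(1-p) = 0 + 1/0.939 = 1.065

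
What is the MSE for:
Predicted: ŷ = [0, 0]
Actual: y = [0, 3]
MSE = 4.5

MSE = (1/2)((0-0)² + (0-3)²) = (1/2)(0 + 9) = 4.5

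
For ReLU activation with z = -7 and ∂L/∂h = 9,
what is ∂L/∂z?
∂L/∂z = 0

h = ReLU(-7) = 0
Since z < 0: ∂h/∂z = 0
∂L/∂z = ∂L/∂h · ∂h/∂z = 9 × 0 = 0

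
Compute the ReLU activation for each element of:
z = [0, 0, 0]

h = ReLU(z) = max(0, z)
h = [0, 0, 0]

ReLU applied element-wise: max(0,0)=0, max(0,0)=0, max(0,0)=0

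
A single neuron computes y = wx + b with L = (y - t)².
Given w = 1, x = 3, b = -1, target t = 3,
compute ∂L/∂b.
∂L/∂b = -2

y = wx + b = (1)(3) + -1 = 2
∂L/∂y = 2(y - t) = 2(2 - 3) = -2
∂y/∂b = 1
∂L/∂b = ∂L/∂y · ∂y/∂b = -2 × 1 = -2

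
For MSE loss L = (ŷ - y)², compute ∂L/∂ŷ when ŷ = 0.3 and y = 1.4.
∂L/∂ŷ = -2.2

∂L/∂ŷ = 2(ŷ - y) = 2(0.3 - 1.4) = 2(-1.1) = -2.2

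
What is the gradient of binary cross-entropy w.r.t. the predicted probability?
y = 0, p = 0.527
∂L/∂p = 2.114

∂L/∂p = -y/p + (1-y)/(1-p) = 0 + 1/0.473 = 2.114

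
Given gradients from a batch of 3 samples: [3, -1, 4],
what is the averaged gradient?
Average gradient = 2

Average = (1/3)(3 + -1 + 4) = 6/3 = 2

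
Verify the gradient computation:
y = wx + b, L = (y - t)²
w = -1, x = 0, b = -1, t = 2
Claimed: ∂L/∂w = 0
Correct

y = (-1)(0) + -1 = -1
∂L/∂y = 2(y - t) = 2(-1 - 2) = -6
∂y/∂w = x = 0
∂L/∂w = -6 × 0 = 0

Claimed value: 0
Correct: The correct gradient is 0.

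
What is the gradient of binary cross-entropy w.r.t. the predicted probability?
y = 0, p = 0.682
∂L/∂p = 3.145

∂L/∂p = -y/p + (1-y)/(1-p) = 0 + 1/0.318 = 3.145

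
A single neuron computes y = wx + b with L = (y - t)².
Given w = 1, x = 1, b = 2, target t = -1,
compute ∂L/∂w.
∂L/∂w = 8

y = wx + b = (1)(1) + 2 = 3
∂L/∂y = 2(y - t) = 2(3 - -1) = 8
∂y/∂w = x = 1
∂L/∂w = ∂L/∂y · ∂y/∂w = 8 × 1 = 8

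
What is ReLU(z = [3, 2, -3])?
h = [3, 2, 0]

ReLU applied element-wise: max(0,3)=3, max(0,2)=2, max(0,-3)=0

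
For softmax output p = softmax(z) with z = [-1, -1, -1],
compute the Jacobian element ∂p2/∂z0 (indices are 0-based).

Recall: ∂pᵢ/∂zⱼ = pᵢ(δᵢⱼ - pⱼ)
∂p2/∂z0 = -0.1111

p = softmax(z) = [0.3333, 0.3333, 0.3333]
p2 = 0.3333, p0 = 0.3333

∂p2/∂z0 = -p2 × p0 = -0.3333 × 0.3333 = -0.1111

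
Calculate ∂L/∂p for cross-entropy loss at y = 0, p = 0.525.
∂L/∂p = 2.105

∂L/∂p = -y/p + (1-y)/(1-p) = 0 + 1/0.475 = 2.105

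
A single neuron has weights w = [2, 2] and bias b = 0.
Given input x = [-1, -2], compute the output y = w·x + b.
y = -6

y = (2)(-1) + (2)(-2) + 0 = -6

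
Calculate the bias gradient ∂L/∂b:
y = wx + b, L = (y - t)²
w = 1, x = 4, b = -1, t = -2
∂L/∂b = 10

y = wx + b = (1)(4) + -1 = 3
∂L/∂y = 2(y - t) = 2(3 - -2) = 10
∂y/∂b = 1
∂L/∂b = ∂L/∂y · ∂y/∂b = 10 × 1 = 10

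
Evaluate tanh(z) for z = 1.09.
0.7969

tanh(1.09) = (e^(1.09) - e^(-1.09))/(e^(1.09) + e^(-1.09)) = 0.7969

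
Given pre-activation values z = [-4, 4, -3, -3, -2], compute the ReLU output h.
h = [0, 4, 0, 0, 0]

ReLU applied element-wise: max(0,-4)=0, max(0,4)=4, max(0,-3)=0, max(0,-3)=0, max(0,-2)=0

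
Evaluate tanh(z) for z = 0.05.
0.04996

tanh(0.05) = (e^(0.05) - e^(-0.05))/(e^(0.05) + e^(-0.05)) = 0.04996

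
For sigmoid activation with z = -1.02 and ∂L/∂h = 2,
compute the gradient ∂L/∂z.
∂L/∂z = 0.3896

σ(-1.02) = 0.265
σ'(-1.02) = σ(-1.02)(1 - σ(-1.02)) = 0.265 × 0.735 = 0.1948
∂L/∂z = ∂L/∂h · σ'(z) = 2 × 0.1948 = 0.3896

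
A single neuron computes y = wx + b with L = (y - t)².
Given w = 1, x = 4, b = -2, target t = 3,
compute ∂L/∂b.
∂L/∂b = -2

y = wx + b = (1)(4) + -2 = 2
∂L/∂y = 2(y - t) = 2(2 - 3) = -2
∂y/∂b = 1
∂L/∂b = ∂L/∂y · ∂y/∂b = -2 × 1 = -2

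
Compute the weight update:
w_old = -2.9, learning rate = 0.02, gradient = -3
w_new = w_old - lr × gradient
w_new = -2.84

w_new = w - η·∂L/∂w = -2.9 - 0.02×(-3) = -2.9 - (-0.06) = -2.84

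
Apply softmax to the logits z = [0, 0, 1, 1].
p = [0.1345, 0.1345, 0.3655, 0.3655]

exp(z) = [1, 1, 2.718, 2.718]
Sum = 7.437
p = [0.1345, 0.1345, 0.3655, 0.3655]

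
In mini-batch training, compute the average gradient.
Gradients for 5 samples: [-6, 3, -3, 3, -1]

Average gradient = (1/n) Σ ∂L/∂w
Average gradient = -0.8

Average = (1/5)(-6 + 3 + -3 + 3 + -1) = -4/5 = -0.8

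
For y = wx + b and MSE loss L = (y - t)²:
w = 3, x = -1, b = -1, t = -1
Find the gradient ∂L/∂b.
∂L/∂b = -6

y = wx + b = (3)(-1) + -1 = -4
∂L/∂y = 2(y - t) = 2(-4 - -1) = -6
∂y/∂b = 1
∂L/∂b = ∂L/∂y · ∂y/∂b = -6 × 1 = -6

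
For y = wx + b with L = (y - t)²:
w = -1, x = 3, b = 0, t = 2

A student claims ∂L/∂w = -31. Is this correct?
Incorrect

y = (-1)(3) + 0 = -3
∂L/∂y = 2(y - t) = 2(-3 - 2) = -10
∂y/∂w = x = 3
∂L/∂w = -10 × 3 = -30

Claimed value: -31
Incorrect: The correct gradient is -30.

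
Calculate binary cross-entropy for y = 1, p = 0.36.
L = 1.022

L = -1·log(0.36) - 0·log(0.64) = -log(0.36) = 1.022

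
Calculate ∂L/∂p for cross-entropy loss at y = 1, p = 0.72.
∂L/∂p = -1.389

∂L/∂p = -y/p + (1-y)/(1-p) = -1/0.72 + 0 = -1.389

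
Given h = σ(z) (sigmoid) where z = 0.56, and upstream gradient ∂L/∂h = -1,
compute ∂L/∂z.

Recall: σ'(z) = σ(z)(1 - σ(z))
∂L/∂z = -0.2314

σ(0.56) = 0.6365
σ'(0.56) = σ(0.56)(1 - σ(0.56)) = 0.6365 × 0.3635 = 0.2314
∂L/∂z = ∂L/∂h · σ'(z) = -1 × 0.2314 = -0.2314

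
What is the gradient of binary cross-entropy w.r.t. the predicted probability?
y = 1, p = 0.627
∂L/∂p = -1.595

∂L/∂p = -y/p + (1-y)/(1-p) = -1/0.627 + 0 = -1.595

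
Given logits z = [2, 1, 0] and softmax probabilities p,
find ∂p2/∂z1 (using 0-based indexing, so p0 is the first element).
∂p2/∂z1 = -0.02203

p = softmax(z) = [0.6652, 0.2447, 0.09003]
p2 = 0.09003, p1 = 0.2447

∂p2/∂z1 = -p2 × p1 = -0.09003 × 0.2447 = -0.02203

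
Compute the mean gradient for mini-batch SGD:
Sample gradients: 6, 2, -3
Average gradient = 1.667

Average = (1/3)(6 + 2 + -3) = 5/3 = 1.667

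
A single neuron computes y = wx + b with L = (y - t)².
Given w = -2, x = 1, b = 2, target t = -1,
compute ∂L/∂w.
∂L/∂w = 2

y = wx + b = (-2)(1) + 2 = 0
∂L/∂y = 2(y - t) = 2(0 - -1) = 2
∂y/∂w = x = 1
∂L/∂w = ∂L/∂y · ∂y/∂w = 2 × 1 = 2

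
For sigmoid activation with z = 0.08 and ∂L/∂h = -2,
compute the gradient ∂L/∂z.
∂L/∂z = -0.4992

σ(0.08) = 0.52
σ'(0.08) = σ(0.08)(1 - σ(0.08)) = 0.52 × 0.48 = 0.2496
∂L/∂z = ∂L/∂h · σ'(z) = -2 × 0.2496 = -0.4992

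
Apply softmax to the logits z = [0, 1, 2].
p = [0.09, 0.2447, 0.6652]

exp(z) = [1, 2.718, 7.389]
Sum = 11.11
p = [0.09, 0.2447, 0.6652]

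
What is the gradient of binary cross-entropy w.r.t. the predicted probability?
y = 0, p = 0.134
∂L/∂p = 1.155

∂L/∂p = -y/p + (1-y)/(1-p) = 0 + 1/0.866 = 1.155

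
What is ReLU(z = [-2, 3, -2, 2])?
h = [0, 3, 0, 2]

ReLU applied element-wise: max(0,-2)=0, max(0,3)=3, max(0,-2)=0, max(0,2)=2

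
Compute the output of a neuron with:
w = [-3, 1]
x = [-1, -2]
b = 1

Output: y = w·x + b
y = 2

y = (-3)(-1) + (1)(-2) + 1 = 2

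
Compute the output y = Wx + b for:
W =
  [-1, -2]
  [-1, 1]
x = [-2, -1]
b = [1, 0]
y = [5, 1]

Wx = [-1×-2 + -2×-1, -1×-2 + 1×-1]
   = [4, 1]
y = Wx + b = [4 + 1, 1 + 0] = [5, 1]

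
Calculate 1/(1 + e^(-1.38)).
0.799

sigmoid(1.38) = 1/(1 + e^(-1.38)) = 1/(1 + 0.2516) = 0.799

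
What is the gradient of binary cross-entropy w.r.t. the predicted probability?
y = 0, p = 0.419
∂L/∂p = 1.721

∂L/∂p = -y/p + (1-y)/(1-p) = 0 + 1/0.581 = 1.721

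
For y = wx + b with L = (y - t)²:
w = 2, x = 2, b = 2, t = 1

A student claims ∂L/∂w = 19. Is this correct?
Incorrect

y = (2)(2) + 2 = 6
∂L/∂y = 2(y - t) = 2(6 - 1) = 10
∂y/∂w = x = 2
∂L/∂w = 10 × 2 = 20

Claimed value: 19
Incorrect: The correct gradient is 20.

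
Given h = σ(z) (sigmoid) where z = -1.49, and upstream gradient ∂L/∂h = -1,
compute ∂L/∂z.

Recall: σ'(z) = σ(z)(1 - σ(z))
∂L/∂z = -0.1501

σ(-1.49) = 0.1839
σ'(-1.49) = σ(-1.49)(1 - σ(-1.49)) = 0.1839 × 0.8161 = 0.1501
∂L/∂z = ∂L/∂h · σ'(z) = -1 × 0.1501 = -0.1501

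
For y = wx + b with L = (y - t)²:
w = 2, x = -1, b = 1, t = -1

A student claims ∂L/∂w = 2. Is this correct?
Incorrect

y = (2)(-1) + 1 = -1
∂L/∂y = 2(y - t) = 2(-1 - -1) = 0
∂y/∂w = x = -1
∂L/∂w = 0 × -1 = 0

Claimed value: 2
Incorrect: The correct gradient is 0.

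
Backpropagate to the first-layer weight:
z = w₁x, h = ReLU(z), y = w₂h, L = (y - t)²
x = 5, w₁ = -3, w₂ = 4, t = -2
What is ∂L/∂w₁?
∂L/∂w₁ = 0

Forward pass:
z = w₁x = -3×5 = -15
h = ReLU(-15) = 0
y = w₂h = 4×0 = 0

Backward pass:
∂L/∂y = 2(y - t) = 2(0 - -2) = 4
∂y/∂h = w₂ = 4
∂h/∂z = 0 (ReLU derivative)
∂z/∂w₁ = x = 5

∂L/∂w₁ = 4 × 4 × 0 × 5 = 0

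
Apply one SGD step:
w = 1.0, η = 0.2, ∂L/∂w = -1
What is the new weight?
w_new = 1.2

w_new = w - η·∂L/∂w = 1.0 - 0.2×(-1) = 1.0 - (-0.2) = 1.2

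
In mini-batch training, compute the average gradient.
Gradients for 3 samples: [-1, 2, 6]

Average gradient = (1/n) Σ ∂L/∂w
Average gradient = 2.333

Average = (1/3)(-1 + 2 + 6) = 7/3 = 2.333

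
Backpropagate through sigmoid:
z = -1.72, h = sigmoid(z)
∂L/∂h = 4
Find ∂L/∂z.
∂L/∂z = 0.5152

σ(-1.72) = 0.1519
σ'(-1.72) = σ(-1.72)(1 - σ(-1.72)) = 0.1519 × 0.8481 = 0.1288
∂L/∂z = ∂L/∂h · σ'(z) = 4 × 0.1288 = 0.5152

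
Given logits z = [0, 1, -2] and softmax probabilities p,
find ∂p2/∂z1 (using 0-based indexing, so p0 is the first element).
∂p2/∂z1 = -0.02477

p = softmax(z) = [0.2595, 0.7054, 0.03512]
p2 = 0.03512, p1 = 0.7054

∂p2/∂z1 = -p2 × p1 = -0.03512 × 0.7054 = -0.02477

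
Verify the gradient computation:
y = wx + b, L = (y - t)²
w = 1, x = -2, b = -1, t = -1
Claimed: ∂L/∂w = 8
Correct

y = (1)(-2) + -1 = -3
∂L/∂y = 2(y - t) = 2(-3 - -1) = -4
∂y/∂w = x = -2
∂L/∂w = -4 × -2 = 8

Claimed value: 8
Correct: The correct gradient is 8.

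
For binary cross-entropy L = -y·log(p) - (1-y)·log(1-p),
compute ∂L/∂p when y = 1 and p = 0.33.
∂L/∂p = -3.03

∂L/∂p = -y/p + (1-y)/(1-p) = -1/0.33 + 0 = -3.03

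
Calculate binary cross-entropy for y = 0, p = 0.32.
L = 0.3857

L = -0·log(0.32) - 1·log(0.68) = -log(0.68) = 0.3857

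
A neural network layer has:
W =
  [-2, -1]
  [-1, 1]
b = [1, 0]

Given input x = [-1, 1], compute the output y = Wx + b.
y = [2, 2]

Wx = [-2×-1 + -1×1, -1×-1 + 1×1]
   = [1, 2]
y = Wx + b = [1 + 1, 2 + 0] = [2, 2]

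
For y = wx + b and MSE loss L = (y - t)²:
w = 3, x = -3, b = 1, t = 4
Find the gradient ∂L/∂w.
∂L/∂w = 72

y = wx + b = (3)(-3) + 1 = -8
∂L/∂y = 2(y - t) = 2(-8 - 4) = -24
∂y/∂w = x = -3
∂L/∂w = ∂L/∂y · ∂y/∂w = -24 × -3 = 72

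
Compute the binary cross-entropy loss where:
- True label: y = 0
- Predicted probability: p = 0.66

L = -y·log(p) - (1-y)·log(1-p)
L = 1.079

L = -0·log(0.66) - 1·log(0.34) = -log(0.34) = 1.079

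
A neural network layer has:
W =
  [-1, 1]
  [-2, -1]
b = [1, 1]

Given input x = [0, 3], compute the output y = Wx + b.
y = [4, -2]

Wx = [-1×0 + 1×3, -2×0 + -1×3]
   = [3, -3]
y = Wx + b = [3 + 1, -3 + 1] = [4, -2]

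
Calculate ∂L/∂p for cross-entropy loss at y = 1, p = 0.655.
∂L/∂p = -1.527

∂L/∂p = -y/p + (1-y)/(1-p) = -1/0.655 + 0 = -1.527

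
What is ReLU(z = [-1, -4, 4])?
h = [0, 0, 4]

ReLU applied element-wise: max(0,-1)=0, max(0,-4)=0, max(0,4)=4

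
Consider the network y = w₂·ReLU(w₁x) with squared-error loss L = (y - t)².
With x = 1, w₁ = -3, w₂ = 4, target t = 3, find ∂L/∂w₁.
∂L/∂w₁ = 0

Forward pass:
z = w₁x = -3×1 = -3
h = ReLU(-3) = 0
y = w₂h = 4×0 = 0

Backward pass:
∂L/∂y = 2(y - t) = 2(0 - 3) = -6
∂y/∂h = w₂ = 4
∂h/∂z = 0 (ReLU derivative)
∂z/∂w₁ = x = 1

∂L/∂w₁ = -6 × 4 × 0 × 1 = 0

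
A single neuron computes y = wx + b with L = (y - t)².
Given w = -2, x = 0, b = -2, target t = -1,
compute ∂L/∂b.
∂L/∂b = -2

y = wx + b = (-2)(0) + -2 = -2
∂L/∂y = 2(y - t) = 2(-2 - -1) = -2
∂y/∂b = 1
∂L/∂b = ∂L/∂y · ∂y/∂b = -2 × 1 = -2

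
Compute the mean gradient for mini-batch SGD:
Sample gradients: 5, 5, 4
Average gradient = 4.667

Average = (1/3)(5 + 5 + 4) = 14/3 = 4.667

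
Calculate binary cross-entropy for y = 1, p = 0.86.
L = 0.1508

L = -1·log(0.86) - 0·log(0.14) = -log(0.86) = 0.1508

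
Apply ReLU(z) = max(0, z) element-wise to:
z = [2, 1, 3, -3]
h = [2, 1, 3, 0]

ReLU applied element-wise: max(0,2)=2, max(0,1)=1, max(0,3)=3, max(0,-3)=0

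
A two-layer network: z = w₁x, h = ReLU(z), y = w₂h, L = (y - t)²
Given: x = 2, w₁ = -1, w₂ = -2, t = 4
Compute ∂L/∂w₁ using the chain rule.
∂L/∂w₁ = 0

Forward pass:
z = w₁x = -1×2 = -2
h = ReLU(-2) = 0
y = w₂h = -2×0 = 0

Backward pass:
∂L/∂y = 2(y - t) = 2(0 - 4) = -8
∂y/∂h = w₂ = -2
∂h/∂z = 0 (ReLU derivative)
∂z/∂w₁ = x = 2

∂L/∂w₁ = -8 × -2 × 0 × 2 = 0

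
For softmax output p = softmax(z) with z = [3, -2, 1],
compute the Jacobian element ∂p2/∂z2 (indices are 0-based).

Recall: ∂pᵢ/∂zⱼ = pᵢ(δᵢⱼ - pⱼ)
∂p2/∂z2 = 0.1045

p = softmax(z) = [0.8756, 0.0059, 0.1185]
p2 = 0.1185

∂p2/∂z2 = p2(1 - p2) = 0.1185 × (1 - 0.1185) = 0.1045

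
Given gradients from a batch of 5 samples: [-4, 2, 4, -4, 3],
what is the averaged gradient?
Average gradient = 0.2

Average = (1/5)(-4 + 2 + 4 + -4 + 3) = 1/5 = 0.2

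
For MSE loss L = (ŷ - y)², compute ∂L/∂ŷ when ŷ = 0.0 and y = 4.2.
∂L/∂ŷ = -8.4

∂L/∂ŷ = 2(ŷ - y) = 2(0.0 - 4.2) = 2(-4.2) = -8.4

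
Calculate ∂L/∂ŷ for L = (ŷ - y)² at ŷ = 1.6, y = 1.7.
∂L/∂ŷ = -0.2

∂L/∂ŷ = 2(ŷ - y) = 2(1.6 - 1.7) = 2(-0.1) = -0.2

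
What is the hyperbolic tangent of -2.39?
-0.9833

tanh(-2.39) = (e^(-2.39) - e^(2.39))/(e^(-2.39) + e^(2.39)) = -0.9833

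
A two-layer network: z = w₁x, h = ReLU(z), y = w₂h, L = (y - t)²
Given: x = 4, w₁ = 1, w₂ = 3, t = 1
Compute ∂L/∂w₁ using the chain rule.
∂L/∂w₁ = 264

Forward pass:
z = w₁x = 1×4 = 4
h = ReLU(4) = 4
y = w₂h = 3×4 = 12

Backward pass:
∂L/∂y = 2(y - t) = 2(12 - 1) = 22
∂y/∂h = w₂ = 3
∂h/∂z = 1 (ReLU derivative)
∂z/∂w₁ = x = 4

∂L/∂w₁ = 22 × 3 × 1 × 4 = 264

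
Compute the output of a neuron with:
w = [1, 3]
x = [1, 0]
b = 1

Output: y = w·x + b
y = 2

y = (1)(1) + (3)(0) + 1 = 2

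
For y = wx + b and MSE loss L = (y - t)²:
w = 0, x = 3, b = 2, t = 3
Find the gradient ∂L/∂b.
∂L/∂b = -2

y = wx + b = (0)(3) + 2 = 2
∂L/∂y = 2(y - t) = 2(2 - 3) = -2
∂y/∂b = 1
∂L/∂b = ∂L/∂y · ∂y/∂b = -2 × 1 = -2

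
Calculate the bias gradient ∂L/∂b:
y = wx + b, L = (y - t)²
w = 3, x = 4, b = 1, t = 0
∂L/∂b = 26

y = wx + b = (3)(4) + 1 = 13
∂L/∂y = 2(y - t) = 2(13 - 0) = 26
∂y/∂b = 1
∂L/∂b = ∂L/∂y · ∂y/∂b = 26 × 1 = 26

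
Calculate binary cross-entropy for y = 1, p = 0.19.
L = 1.661

L = -1·log(0.19) - 0·log(0.81) = -log(0.19) = 1.661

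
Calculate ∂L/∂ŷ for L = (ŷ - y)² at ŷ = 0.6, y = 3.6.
∂L/∂ŷ = -6.0

∂L/∂ŷ = 2(ŷ - y) = 2(0.6 - 3.6) = 2(-3.0) = -6.0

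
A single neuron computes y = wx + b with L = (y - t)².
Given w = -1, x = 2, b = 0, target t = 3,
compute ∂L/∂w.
∂L/∂w = -20

y = wx + b = (-1)(2) + 0 = -2
∂L/∂y = 2(y - t) = 2(-2 - 3) = -10
∂y/∂w = x = 2
∂L/∂w = ∂L/∂y · ∂y/∂w = -10 × 2 = -20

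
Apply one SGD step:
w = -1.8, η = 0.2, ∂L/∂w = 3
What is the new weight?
w_new = -2.4

w_new = w - η·∂L/∂w = -1.8 - 0.2×(3) = -1.8 - (0.6) = -2.4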